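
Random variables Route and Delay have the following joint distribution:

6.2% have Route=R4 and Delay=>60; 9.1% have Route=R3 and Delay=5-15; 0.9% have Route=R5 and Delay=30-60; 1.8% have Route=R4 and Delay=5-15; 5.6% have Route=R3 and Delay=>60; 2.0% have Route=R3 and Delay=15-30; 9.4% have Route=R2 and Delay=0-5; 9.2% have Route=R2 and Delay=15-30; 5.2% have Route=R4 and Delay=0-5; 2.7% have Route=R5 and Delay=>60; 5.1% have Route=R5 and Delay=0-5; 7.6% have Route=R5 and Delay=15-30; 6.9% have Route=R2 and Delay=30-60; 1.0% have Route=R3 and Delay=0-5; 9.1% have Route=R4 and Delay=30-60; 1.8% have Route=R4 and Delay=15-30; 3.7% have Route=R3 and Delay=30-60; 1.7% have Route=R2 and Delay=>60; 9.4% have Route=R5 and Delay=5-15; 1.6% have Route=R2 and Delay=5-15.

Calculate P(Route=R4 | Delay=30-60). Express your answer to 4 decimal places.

0.4417

P(Delay=30-60) = 0.069 + 0.037 + 0.091 + 0.009 = 0.206.
P(Route=R4 | Delay=30-60) = 0.091/0.206 = 0.4417.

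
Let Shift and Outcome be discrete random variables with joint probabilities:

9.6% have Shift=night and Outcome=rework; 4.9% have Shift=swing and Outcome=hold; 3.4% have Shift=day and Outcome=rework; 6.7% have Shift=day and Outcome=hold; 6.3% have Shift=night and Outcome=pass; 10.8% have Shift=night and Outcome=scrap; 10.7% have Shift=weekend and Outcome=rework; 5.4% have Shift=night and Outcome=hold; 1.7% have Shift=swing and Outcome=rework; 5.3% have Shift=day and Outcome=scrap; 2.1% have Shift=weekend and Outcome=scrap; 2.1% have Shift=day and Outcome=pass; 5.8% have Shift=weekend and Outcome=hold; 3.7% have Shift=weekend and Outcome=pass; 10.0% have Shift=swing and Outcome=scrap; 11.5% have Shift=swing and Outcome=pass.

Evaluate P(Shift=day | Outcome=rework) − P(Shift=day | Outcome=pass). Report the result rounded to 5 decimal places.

P(Outcome=rework) = 0.034 + 0.017 + 0.096 + 0.107 = 0.254; P(Shift=day | Outcome=rework) = 0.034/0.254 = 0.133858.
P(Outcome=pass) = 0.021 + 0.115 + 0.063 + 0.037 = 0.236; P(Shift=day | Outcome=pass) = 0.021/0.236 = 0.088983.
Difference = 0.04488.

0.04488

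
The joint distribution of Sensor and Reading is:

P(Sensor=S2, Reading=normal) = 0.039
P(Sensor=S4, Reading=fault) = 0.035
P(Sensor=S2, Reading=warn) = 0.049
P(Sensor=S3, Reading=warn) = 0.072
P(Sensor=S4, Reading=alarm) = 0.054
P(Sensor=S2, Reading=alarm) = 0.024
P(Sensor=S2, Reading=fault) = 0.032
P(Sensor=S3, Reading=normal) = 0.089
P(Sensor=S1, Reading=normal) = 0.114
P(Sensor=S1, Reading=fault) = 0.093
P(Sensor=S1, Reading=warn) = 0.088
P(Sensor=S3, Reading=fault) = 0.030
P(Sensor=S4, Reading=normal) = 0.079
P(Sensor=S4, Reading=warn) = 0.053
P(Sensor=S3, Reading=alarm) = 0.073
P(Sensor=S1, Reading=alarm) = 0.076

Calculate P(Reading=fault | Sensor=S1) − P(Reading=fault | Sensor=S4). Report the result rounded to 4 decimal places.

0.0923

P(Sensor=S1) = 0.114 + 0.088 + 0.076 + 0.093 = 0.371; P(Reading=fault | Sensor=S1) = 0.093/0.371 = 0.25067.
P(Sensor=S4) = 0.079 + 0.053 + 0.054 + 0.035 = 0.221; P(Reading=fault | Sensor=S4) = 0.035/0.221 = 0.15837.
Difference = 0.0923.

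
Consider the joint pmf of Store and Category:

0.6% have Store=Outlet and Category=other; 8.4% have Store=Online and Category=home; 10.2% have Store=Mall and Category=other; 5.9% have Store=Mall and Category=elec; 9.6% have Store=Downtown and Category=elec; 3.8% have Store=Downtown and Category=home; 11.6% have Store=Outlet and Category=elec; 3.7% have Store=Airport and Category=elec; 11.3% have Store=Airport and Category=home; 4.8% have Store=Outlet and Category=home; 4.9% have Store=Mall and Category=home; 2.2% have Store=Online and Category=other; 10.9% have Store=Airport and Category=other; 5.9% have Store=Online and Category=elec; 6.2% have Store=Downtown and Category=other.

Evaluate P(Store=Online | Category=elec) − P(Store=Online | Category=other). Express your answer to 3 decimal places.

P(Category=elec) = 0.096 + 0.059 + 0.037 + 0.116 + 0.059 = 0.367; P(Store=Online | Category=elec) = 0.059/0.367 = 0.1608.
P(Category=other) = 0.062 + 0.102 + 0.109 + 0.006 + 0.022 = 0.301; P(Store=Online | Category=other) = 0.022/0.301 = 0.0731.
Difference = 0.088.

0.088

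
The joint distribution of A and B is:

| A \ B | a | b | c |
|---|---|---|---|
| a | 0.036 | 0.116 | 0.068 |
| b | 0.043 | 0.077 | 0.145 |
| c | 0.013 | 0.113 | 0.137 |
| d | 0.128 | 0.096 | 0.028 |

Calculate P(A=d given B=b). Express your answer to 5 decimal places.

P(B=b) = 0.116 + 0.077 + 0.113 + 0.096 = 0.402.
P(A=d | B=b) = 0.096/0.402 = 0.23881.

0.23881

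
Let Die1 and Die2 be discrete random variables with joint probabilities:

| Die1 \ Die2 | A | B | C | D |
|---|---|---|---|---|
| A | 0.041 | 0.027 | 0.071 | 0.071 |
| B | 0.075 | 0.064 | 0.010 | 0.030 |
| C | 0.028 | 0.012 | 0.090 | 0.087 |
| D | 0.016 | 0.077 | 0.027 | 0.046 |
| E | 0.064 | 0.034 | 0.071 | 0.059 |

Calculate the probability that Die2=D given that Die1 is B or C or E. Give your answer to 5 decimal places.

P(Die1=B) = 0.075 + 0.064 + 0.010 + 0.030 = 0.179.
P(Die1=C) = 0.028 + 0.012 + 0.090 + 0.087 = 0.217.
P(Die1=E) = 0.064 + 0.034 + 0.071 + 0.059 = 0.228.
P(Die1 ∈ {B, C, E}) = 0.179 + 0.217 + 0.228 = 0.624; P(Die2=D, Die1 ∈ {B, C, E}) = 0.030 + 0.087 + 0.059 = 0.176.
P(Die2=D | Die1 ∈ {B, C, E}) = 0.176/0.624 = 0.28205.

0.28205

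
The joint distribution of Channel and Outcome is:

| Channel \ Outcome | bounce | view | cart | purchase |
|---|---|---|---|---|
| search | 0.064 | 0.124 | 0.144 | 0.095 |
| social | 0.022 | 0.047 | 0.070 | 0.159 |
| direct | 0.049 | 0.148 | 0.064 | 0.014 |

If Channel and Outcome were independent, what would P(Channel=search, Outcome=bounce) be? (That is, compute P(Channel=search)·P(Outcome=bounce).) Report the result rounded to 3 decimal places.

P(Channel=search) = 0.064 + 0.124 + 0.144 + 0.095 = 0.427.
P(Outcome=bounce) = 0.064 + 0.022 + 0.049 = 0.135.
Product: 0.427 × 0.135 = 0.058.

0.058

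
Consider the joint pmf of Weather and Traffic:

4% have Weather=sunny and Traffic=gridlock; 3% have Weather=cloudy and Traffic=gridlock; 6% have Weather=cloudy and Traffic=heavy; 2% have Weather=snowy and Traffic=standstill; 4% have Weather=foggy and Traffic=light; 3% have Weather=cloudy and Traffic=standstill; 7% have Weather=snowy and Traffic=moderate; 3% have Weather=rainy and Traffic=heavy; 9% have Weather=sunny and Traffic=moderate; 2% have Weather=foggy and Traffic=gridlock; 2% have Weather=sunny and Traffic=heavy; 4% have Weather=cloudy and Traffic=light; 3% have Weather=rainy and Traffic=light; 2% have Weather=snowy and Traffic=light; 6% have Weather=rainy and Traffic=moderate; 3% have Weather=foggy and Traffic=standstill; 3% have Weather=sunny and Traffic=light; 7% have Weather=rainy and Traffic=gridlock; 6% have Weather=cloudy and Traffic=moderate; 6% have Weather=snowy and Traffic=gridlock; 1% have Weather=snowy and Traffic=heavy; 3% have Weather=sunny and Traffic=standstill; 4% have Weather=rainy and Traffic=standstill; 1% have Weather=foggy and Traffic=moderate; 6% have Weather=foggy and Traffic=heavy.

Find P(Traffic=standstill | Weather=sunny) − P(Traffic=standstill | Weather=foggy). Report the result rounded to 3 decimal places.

-0.045

P(Weather=sunny) = 0.03 + 0.09 + 0.02 + 0.04 + 0.03 = 0.21; P(Traffic=standstill | Weather=sunny) = 0.03/0.21 = 0.1429.
P(Weather=foggy) = 0.04 + 0.01 + 0.06 + 0.02 + 0.03 = 0.16; P(Traffic=standstill | Weather=foggy) = 0.03/0.16 = 0.1875.
Difference = -0.045.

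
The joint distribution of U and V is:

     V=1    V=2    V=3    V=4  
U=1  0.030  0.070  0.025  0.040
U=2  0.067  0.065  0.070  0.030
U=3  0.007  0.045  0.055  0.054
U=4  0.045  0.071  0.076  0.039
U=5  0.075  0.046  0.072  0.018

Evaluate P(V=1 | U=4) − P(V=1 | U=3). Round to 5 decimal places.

P(U=4) = 0.045 + 0.071 + 0.076 + 0.039 = 0.231; P(V=1 | U=4) = 0.045/0.231 = 0.194805.
P(U=3) = 0.007 + 0.045 + 0.055 + 0.054 = 0.161; P(V=1 | U=3) = 0.007/0.161 = 0.043478.
Difference = 0.15133.

0.15133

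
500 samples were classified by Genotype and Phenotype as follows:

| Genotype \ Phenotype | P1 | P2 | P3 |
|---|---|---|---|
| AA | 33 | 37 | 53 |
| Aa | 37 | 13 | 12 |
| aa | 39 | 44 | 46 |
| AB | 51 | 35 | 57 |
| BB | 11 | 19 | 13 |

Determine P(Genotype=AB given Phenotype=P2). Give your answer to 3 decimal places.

0.236

Total with Phenotype=P2: 37 + 13 + 44 + 35 + 19 = 148.
P(Genotype=AB | Phenotype=P2) = 35/148 = 0.236.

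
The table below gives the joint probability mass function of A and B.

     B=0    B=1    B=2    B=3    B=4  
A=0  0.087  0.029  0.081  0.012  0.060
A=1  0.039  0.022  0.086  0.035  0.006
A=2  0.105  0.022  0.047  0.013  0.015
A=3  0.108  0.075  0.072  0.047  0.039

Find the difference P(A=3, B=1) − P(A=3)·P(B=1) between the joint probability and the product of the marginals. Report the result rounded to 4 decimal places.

P(A=3) = 0.108 + 0.075 + 0.072 + 0.047 + 0.039 = 0.341.
P(B=1) = 0.029 + 0.022 + 0.022 + 0.075 = 0.148.
P(A=3, B=1) − P(A=3)P(B=1) = 0.075 − 0.341×0.148 = 0.0245.

0.0245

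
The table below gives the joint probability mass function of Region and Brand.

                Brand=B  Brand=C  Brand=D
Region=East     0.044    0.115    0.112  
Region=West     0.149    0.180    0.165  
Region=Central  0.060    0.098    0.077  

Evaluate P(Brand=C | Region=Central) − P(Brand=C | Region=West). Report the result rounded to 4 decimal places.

0.0526

P(Region=Central) = 0.060 + 0.098 + 0.077 = 0.235; P(Brand=C | Region=Central) = 0.098/0.235 = 0.41702.
P(Region=West) = 0.149 + 0.180 + 0.165 = 0.494; P(Brand=C | Region=West) = 0.180/0.494 = 0.36437.
Difference = 0.0526.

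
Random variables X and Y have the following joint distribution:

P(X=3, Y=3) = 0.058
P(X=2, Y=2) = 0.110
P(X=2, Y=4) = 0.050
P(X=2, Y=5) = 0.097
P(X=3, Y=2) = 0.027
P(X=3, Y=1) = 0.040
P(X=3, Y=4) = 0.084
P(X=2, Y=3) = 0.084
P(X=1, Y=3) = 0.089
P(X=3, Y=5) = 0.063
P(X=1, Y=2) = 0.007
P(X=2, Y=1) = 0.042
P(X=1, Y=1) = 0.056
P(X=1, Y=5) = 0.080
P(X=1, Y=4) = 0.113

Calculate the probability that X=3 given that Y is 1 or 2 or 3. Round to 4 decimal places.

0.2437

P(Y=1) = 0.056 + 0.042 + 0.040 = 0.138.
P(Y=2) = 0.007 + 0.110 + 0.027 = 0.144.
P(Y=3) = 0.089 + 0.084 + 0.058 = 0.231.
P(Y ∈ {1, 2, 3}) = 0.138 + 0.144 + 0.231 = 0.513; P(X=3, Y ∈ {1, 2, 3}) = 0.040 + 0.027 + 0.058 = 0.125.
P(X=3 | Y ∈ {1, 2, 3}) = 0.125/0.513 = 0.2437.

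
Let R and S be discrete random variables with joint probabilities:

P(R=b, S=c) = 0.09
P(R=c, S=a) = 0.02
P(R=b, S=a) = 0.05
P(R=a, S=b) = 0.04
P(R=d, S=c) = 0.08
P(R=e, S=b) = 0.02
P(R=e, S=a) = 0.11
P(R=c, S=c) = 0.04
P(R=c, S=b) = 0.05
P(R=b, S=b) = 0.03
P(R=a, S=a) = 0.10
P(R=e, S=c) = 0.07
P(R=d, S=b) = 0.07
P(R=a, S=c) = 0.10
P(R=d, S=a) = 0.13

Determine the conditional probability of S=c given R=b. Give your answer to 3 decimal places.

P(R=b) = 0.05 + 0.03 + 0.09 = 0.17.
P(S=c | R=b) = 0.09/0.17 = 0.529.

0.529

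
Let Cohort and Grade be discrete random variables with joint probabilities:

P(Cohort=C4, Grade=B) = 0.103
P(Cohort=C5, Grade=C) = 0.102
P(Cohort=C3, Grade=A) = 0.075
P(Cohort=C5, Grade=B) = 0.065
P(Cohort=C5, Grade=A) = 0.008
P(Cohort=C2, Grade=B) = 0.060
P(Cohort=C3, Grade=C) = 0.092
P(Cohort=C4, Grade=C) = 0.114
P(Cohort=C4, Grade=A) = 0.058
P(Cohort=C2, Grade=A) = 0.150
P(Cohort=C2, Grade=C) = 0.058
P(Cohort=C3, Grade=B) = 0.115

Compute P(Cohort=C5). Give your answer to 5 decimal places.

0.17500

P(Cohort=C5) = 0.008 + 0.065 + 0.102 = 0.175.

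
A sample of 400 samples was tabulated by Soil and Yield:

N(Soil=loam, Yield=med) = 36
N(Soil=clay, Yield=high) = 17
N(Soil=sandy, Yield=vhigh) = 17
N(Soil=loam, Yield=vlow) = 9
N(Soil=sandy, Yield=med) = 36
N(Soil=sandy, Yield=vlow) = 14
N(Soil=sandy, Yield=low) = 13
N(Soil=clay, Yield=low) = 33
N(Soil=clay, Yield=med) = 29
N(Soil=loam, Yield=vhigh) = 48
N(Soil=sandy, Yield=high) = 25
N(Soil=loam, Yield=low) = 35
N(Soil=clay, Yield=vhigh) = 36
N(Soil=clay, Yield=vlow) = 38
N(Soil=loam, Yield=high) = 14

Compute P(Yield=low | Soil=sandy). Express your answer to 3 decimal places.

0.124

Total with Soil=sandy: 14 + 13 + 36 + 25 + 17 = 105.
P(Yield=low | Soil=sandy) = 13/105 = 0.124.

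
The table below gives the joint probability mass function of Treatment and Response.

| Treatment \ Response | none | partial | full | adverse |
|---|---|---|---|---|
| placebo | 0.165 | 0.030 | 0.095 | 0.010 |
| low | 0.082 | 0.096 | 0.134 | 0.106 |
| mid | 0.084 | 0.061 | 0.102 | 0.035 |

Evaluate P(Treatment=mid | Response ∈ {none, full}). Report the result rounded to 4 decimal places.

0.2810

P(Response=none) = 0.165 + 0.082 + 0.084 = 0.331.
P(Response=full) = 0.095 + 0.134 + 0.102 = 0.331.
P(Response ∈ {none, full}) = 0.331 + 0.331 = 0.662; P(Treatment=mid, Response ∈ {none, full}) = 0.084 + 0.102 = 0.186.
P(Treatment=mid | Response ∈ {none, full}) = 0.186/0.662 = 0.2810.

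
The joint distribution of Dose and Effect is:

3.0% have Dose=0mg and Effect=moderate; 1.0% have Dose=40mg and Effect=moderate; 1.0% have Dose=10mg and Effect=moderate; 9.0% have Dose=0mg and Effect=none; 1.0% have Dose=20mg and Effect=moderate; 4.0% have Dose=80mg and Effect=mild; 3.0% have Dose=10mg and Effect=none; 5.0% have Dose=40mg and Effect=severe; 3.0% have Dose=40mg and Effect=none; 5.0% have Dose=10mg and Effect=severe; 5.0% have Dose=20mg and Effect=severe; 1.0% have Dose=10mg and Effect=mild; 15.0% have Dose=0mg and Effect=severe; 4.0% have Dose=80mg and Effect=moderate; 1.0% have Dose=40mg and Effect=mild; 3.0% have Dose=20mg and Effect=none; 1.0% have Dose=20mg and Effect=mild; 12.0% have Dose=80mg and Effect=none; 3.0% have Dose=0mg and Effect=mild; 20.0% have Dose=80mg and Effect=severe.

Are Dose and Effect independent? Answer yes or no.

Every cell satisfies P(Dose,Effect) = P(Dose)·P(Effect). For instance P(Dose=0mg) = 0.300, P(Effect=moderate) = 0.100, and 0.300×0.100 = 0.030 matches the joint entry. So Dose and Effect are independent.

yes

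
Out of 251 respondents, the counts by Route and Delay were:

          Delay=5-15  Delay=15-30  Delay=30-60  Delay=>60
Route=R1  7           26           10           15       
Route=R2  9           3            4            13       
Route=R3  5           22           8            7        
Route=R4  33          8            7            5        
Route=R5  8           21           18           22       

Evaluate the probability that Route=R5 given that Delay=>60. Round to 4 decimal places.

0.3548

Total with Delay=>60: 15 + 13 + 7 + 5 + 22 = 62.
P(Route=R5 | Delay=>60) = 22/62 = 0.3548.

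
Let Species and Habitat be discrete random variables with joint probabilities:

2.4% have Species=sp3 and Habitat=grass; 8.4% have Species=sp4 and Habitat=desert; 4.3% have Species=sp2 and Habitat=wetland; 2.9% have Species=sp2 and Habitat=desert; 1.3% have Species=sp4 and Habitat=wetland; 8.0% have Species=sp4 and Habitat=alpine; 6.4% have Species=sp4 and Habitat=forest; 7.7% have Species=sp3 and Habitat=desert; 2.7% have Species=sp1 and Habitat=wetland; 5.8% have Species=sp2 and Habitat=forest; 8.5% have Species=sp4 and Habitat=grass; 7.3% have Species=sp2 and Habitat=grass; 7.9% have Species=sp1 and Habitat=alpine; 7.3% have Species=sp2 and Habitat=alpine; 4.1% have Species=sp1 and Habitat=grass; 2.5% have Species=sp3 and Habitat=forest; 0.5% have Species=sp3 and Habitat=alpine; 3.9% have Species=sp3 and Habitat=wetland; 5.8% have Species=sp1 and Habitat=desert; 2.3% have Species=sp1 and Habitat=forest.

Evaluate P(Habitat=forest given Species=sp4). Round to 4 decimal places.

P(Species=sp4) = 0.064 + 0.085 + 0.013 + 0.084 + 0.080 = 0.326.
P(Habitat=forest | Species=sp4) = 0.064/0.326 = 0.1963.

0.1963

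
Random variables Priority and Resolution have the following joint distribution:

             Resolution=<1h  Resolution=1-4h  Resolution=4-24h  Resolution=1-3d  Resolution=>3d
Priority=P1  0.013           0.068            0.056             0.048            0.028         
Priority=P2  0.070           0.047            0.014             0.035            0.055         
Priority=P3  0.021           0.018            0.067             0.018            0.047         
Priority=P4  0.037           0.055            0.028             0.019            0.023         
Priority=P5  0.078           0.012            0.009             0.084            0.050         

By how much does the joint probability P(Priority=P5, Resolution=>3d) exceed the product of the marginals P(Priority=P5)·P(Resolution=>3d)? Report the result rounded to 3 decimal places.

0.003

P(Priority=P5) = 0.078 + 0.012 + 0.009 + 0.084 + 0.050 = 0.233.
P(Resolution=>3d) = 0.028 + 0.055 + 0.047 + 0.023 + 0.050 = 0.203.
P(Priority=P5, Resolution=>3d) − P(Priority=P5)P(Resolution=>3d) = 0.050 − 0.233×0.203 = 0.003.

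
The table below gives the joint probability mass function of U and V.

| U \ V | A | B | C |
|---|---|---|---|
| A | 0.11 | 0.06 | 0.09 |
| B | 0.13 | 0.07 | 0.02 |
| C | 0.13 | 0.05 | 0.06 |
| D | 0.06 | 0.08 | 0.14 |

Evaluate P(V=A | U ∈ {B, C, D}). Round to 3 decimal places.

P(U=B) = 0.13 + 0.07 + 0.02 = 0.22.
P(U=C) = 0.13 + 0.05 + 0.06 = 0.24.
P(U=D) = 0.06 + 0.08 + 0.14 = 0.28.
P(U ∈ {B, C, D}) = 0.22 + 0.24 + 0.28 = 0.74; P(V=A, U ∈ {B, C, D}) = 0.13 + 0.13 + 0.06 = 0.32.
P(V=A | U ∈ {B, C, D}) = 0.32/0.74 = 0.432.

0.432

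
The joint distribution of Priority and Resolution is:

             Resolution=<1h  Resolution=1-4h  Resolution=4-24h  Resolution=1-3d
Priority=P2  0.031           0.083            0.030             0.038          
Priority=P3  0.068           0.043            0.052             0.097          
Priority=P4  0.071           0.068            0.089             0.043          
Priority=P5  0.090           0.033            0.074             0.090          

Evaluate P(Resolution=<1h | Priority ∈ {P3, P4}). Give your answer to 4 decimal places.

P(Priority=P3) = 0.068 + 0.043 + 0.052 + 0.097 = 0.260.
P(Priority=P4) = 0.071 + 0.068 + 0.089 + 0.043 = 0.271.
P(Priority ∈ {P3, P4}) = 0.260 + 0.271 = 0.531; P(Resolution=<1h, Priority ∈ {P3, P4}) = 0.068 + 0.071 = 0.139.
P(Resolution=<1h | Priority ∈ {P3, P4}) = 0.139/0.531 = 0.2618.

0.2618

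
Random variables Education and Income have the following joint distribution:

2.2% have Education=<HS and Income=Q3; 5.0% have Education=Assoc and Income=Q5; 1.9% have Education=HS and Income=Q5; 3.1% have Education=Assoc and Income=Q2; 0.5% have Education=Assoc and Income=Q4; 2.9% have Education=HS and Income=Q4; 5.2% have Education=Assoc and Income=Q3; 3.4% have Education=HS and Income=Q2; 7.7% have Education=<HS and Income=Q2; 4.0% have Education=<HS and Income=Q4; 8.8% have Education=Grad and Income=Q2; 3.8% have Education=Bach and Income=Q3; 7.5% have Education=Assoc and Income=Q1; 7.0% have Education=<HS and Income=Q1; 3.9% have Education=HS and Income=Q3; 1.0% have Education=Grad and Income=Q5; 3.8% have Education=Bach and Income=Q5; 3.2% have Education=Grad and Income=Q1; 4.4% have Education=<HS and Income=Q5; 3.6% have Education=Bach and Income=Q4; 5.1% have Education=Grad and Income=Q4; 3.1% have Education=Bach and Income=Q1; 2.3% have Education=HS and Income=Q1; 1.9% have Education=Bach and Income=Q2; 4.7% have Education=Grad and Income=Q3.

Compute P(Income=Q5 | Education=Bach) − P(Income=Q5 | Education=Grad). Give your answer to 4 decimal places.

0.1907

P(Education=Bach) = 0.031 + 0.019 + 0.038 + 0.036 + 0.038 = 0.162; P(Income=Q5 | Education=Bach) = 0.038/0.162 = 0.23457.
P(Education=Grad) = 0.032 + 0.088 + 0.047 + 0.051 + 0.010 = 0.228; P(Income=Q5 | Education=Grad) = 0.010/0.228 = 0.04386.
Difference = 0.1907.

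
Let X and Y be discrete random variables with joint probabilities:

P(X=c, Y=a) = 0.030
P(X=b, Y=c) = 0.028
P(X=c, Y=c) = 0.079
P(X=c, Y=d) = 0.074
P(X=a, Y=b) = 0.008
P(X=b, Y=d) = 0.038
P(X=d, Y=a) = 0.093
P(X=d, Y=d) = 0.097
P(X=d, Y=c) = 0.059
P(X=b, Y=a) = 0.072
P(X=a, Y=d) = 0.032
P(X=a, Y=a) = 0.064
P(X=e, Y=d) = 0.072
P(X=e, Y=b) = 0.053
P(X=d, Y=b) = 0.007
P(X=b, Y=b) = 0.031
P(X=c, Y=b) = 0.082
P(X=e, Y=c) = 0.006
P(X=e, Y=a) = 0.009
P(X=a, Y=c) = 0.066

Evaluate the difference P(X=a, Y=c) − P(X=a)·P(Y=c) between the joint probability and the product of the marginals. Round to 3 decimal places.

P(X=a) = 0.064 + 0.008 + 0.066 + 0.032 = 0.170.
P(Y=c) = 0.066 + 0.028 + 0.079 + 0.059 + 0.006 = 0.238.
P(X=a, Y=c) − P(X=a)P(Y=c) = 0.066 − 0.170×0.238 = 0.026.

0.026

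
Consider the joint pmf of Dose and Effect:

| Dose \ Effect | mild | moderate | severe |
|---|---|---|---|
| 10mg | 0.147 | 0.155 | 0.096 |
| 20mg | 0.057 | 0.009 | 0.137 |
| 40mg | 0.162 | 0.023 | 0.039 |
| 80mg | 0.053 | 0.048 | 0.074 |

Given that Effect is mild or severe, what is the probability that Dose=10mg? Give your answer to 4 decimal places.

P(Effect=mild) = 0.147 + 0.057 + 0.162 + 0.053 = 0.419.
P(Effect=severe) = 0.096 + 0.137 + 0.039 + 0.074 = 0.346.
P(Effect ∈ {mild, severe}) = 0.419 + 0.346 = 0.765; P(Dose=10mg, Effect ∈ {mild, severe}) = 0.147 + 0.096 = 0.243.
P(Dose=10mg | Effect ∈ {mild, severe}) = 0.243/0.765 = 0.3176.

0.3176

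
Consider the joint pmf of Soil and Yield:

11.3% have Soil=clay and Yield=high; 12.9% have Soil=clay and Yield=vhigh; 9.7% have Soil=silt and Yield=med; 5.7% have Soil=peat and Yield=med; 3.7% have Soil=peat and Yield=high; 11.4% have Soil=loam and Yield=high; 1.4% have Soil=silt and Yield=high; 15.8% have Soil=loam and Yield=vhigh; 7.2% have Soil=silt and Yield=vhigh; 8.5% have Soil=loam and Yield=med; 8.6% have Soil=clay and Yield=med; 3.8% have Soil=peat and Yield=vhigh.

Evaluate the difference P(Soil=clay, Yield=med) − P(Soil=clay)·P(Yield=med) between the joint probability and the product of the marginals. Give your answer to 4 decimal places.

P(Soil=clay) = 0.086 + 0.113 + 0.129 = 0.328.
P(Yield=med) = 0.085 + 0.086 + 0.097 + 0.057 = 0.325.
P(Soil=clay, Yield=med) − P(Soil=clay)P(Yield=med) = 0.086 − 0.328×0.325 = -0.0206.

-0.0206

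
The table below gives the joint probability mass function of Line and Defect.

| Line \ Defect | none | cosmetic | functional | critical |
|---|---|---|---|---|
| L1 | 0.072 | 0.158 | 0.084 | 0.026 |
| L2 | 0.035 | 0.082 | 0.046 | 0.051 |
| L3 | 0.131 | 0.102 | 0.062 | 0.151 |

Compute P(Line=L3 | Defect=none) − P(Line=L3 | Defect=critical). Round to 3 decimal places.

-0.112

P(Defect=none) = 0.072 + 0.035 + 0.131 = 0.238; P(Line=L3 | Defect=none) = 0.131/0.238 = 0.5504.
P(Defect=critical) = 0.026 + 0.051 + 0.151 = 0.228; P(Line=L3 | Defect=critical) = 0.151/0.228 = 0.6623.
Difference = -0.112.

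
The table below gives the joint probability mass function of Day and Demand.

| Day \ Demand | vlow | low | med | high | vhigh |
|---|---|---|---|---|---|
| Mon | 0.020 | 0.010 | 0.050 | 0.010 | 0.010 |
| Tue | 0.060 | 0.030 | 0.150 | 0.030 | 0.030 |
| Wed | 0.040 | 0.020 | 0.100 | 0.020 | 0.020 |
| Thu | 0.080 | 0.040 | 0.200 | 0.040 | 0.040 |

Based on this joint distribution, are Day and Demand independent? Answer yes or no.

Every cell satisfies P(Day,Demand) = P(Day)·P(Demand). For instance P(Day=Mon) = 0.100, P(Demand=low) = 0.100, and 0.100×0.100 = 0.010 matches the joint entry. So Day and Demand are independent.

yes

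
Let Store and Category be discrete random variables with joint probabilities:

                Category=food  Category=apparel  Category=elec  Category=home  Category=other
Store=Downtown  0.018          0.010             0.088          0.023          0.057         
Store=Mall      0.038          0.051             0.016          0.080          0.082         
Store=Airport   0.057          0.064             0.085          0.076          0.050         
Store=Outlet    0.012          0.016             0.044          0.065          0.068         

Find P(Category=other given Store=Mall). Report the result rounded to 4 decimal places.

0.3071

P(Store=Mall) = 0.038 + 0.051 + 0.016 + 0.080 + 0.082 = 0.267.
P(Category=other | Store=Mall) = 0.082/0.267 = 0.3071.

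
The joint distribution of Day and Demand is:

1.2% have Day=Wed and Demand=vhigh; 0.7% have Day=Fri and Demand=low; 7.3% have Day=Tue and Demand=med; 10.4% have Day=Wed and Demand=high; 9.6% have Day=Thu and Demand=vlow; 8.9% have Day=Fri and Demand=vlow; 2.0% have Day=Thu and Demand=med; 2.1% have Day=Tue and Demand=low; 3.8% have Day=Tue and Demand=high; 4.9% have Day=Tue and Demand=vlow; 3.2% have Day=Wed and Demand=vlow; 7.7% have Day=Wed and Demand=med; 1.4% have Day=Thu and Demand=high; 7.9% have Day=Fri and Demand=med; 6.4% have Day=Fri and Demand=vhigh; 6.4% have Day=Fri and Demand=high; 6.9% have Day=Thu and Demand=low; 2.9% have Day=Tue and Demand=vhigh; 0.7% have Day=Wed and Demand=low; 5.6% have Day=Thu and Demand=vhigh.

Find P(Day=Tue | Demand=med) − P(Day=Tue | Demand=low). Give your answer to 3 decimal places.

P(Demand=med) = 0.073 + 0.077 + 0.020 + 0.079 = 0.249; P(Day=Tue | Demand=med) = 0.073/0.249 = 0.2932.
P(Demand=low) = 0.021 + 0.007 + 0.069 + 0.007 = 0.104; P(Day=Tue | Demand=low) = 0.021/0.104 = 0.2019.
Difference = 0.091.

0.091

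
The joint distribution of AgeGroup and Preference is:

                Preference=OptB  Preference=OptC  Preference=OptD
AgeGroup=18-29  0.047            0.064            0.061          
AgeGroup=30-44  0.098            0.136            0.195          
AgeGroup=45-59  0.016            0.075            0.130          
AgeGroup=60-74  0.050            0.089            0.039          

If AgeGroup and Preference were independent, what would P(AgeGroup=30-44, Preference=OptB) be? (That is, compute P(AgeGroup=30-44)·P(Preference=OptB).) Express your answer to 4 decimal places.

P(AgeGroup=30-44) = 0.098 + 0.136 + 0.195 = 0.429.
P(Preference=OptB) = 0.047 + 0.098 + 0.016 + 0.050 = 0.211.
Product: 0.429 × 0.211 = 0.0905.

0.0905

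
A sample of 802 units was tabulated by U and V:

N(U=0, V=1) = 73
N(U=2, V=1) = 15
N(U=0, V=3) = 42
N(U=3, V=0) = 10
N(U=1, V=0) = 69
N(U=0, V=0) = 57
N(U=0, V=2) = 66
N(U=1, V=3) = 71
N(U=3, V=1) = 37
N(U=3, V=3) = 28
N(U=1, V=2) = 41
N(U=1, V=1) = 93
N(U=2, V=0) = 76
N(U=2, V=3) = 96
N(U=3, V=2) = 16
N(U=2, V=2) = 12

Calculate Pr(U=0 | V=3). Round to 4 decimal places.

Total with V=3: 42 + 71 + 96 + 28 = 237.
P(U=0 | V=3) = 42/237 = 0.1772.

0.1772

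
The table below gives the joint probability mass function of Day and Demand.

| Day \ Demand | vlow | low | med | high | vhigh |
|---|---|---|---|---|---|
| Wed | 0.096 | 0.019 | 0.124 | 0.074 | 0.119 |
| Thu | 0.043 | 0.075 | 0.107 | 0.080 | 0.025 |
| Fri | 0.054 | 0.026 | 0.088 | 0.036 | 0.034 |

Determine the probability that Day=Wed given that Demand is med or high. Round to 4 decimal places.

0.3890

P(Demand=med) = 0.124 + 0.107 + 0.088 = 0.319.
P(Demand=high) = 0.074 + 0.080 + 0.036 = 0.190.
P(Demand ∈ {med, high}) = 0.319 + 0.190 = 0.509; P(Day=Wed, Demand ∈ {med, high}) = 0.124 + 0.074 = 0.198.
P(Day=Wed | Demand ∈ {med, high}) = 0.198/0.509 = 0.3890.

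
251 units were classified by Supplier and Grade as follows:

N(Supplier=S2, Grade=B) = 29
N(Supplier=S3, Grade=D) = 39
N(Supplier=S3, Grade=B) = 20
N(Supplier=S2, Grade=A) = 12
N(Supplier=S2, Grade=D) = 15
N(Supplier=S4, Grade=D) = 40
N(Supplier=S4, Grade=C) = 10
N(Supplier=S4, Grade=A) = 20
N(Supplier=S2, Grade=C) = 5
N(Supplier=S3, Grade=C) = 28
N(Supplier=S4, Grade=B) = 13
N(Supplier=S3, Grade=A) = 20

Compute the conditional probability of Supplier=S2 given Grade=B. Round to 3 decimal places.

0.468

Total with Grade=B: 29 + 20 + 13 = 62.
P(Supplier=S2 | Grade=B) = 29/62 = 0.468.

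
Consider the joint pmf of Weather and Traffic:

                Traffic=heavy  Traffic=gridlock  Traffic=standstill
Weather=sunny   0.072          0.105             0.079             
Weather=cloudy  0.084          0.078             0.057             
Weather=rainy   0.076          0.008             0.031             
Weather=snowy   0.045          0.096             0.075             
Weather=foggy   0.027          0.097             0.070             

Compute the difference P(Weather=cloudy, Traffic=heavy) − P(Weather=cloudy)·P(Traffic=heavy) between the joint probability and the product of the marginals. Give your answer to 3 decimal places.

0.017

P(Weather=cloudy) = 0.084 + 0.078 + 0.057 = 0.219.
P(Traffic=heavy) = 0.072 + 0.084 + 0.076 + 0.045 + 0.027 = 0.304.
P(Weather=cloudy, Traffic=heavy) − P(Weather=cloudy)P(Traffic=heavy) = 0.084 − 0.219×0.304 = 0.017.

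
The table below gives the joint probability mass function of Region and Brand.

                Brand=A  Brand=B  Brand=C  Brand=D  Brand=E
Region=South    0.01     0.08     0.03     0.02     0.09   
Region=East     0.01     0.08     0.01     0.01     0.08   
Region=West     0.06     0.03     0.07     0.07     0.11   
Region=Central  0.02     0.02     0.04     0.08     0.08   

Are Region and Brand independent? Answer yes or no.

P(Region=West) = 0.34 and P(Brand=B) = 0.21, so their product is 0.0714, but P(Region=West, Brand=B) = 0.03. Since these differ, Region and Brand are not independent.

no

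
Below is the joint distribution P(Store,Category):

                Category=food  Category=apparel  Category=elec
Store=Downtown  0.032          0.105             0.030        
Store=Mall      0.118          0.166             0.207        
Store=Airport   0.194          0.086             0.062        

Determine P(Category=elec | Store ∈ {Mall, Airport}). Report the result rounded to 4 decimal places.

0.3229

P(Store=Mall) = 0.118 + 0.166 + 0.207 = 0.491.
P(Store=Airport) = 0.194 + 0.086 + 0.062 = 0.342.
P(Store ∈ {Mall, Airport}) = 0.491 + 0.342 = 0.833; P(Category=elec, Store ∈ {Mall, Airport}) = 0.207 + 0.062 = 0.269.
P(Category=elec | Store ∈ {Mall, Airport}) = 0.269/0.833 = 0.3229.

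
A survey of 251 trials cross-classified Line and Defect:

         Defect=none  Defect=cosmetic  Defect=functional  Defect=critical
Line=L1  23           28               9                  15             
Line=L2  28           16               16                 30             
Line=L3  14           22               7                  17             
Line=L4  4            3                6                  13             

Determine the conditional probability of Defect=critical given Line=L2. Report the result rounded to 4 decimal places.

Total with Line=L2: 28 + 16 + 16 + 30 = 90.
P(Defect=critical | Line=L2) = 30/90 = 0.3333.

0.3333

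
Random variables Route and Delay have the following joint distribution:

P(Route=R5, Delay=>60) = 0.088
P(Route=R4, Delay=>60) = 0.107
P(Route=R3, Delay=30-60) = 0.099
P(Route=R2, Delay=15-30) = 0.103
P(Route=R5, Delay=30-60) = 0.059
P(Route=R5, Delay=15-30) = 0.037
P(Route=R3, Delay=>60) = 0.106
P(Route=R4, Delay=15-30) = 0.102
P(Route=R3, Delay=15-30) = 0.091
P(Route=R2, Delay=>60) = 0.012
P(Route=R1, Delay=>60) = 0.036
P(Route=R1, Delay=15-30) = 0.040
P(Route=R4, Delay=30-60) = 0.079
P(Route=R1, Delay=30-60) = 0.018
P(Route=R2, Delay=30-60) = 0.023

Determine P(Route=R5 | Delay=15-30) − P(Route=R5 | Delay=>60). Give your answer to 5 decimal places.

P(Delay=15-30) = 0.040 + 0.103 + 0.091 + 0.102 + 0.037 = 0.373; P(Route=R5 | Delay=15-30) = 0.037/0.373 = 0.099196.
P(Delay=>60) = 0.036 + 0.012 + 0.106 + 0.107 + 0.088 = 0.349; P(Route=R5 | Delay=>60) = 0.088/0.349 = 0.252149.
Difference = -0.15295.

-0.15295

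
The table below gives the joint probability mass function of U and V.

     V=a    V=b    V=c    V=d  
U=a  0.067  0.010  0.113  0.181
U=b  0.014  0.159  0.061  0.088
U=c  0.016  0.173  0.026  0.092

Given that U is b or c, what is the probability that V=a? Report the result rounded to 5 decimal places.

P(U=b) = 0.014 + 0.159 + 0.061 + 0.088 = 0.322.
P(U=c) = 0.016 + 0.173 + 0.026 + 0.092 = 0.307.
P(U ∈ {b, c}) = 0.322 + 0.307 = 0.629; P(V=a, U ∈ {b, c}) = 0.014 + 0.016 = 0.030.
P(V=a | U ∈ {b, c}) = 0.030/0.629 = 0.04769.

0.04769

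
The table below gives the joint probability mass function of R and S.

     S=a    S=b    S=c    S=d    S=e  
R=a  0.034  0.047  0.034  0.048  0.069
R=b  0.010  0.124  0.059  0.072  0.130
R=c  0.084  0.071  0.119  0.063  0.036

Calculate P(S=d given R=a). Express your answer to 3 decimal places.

P(R=a) = 0.034 + 0.047 + 0.034 + 0.048 + 0.069 = 0.232.
P(S=d | R=a) = 0.048/0.232 = 0.207.

0.207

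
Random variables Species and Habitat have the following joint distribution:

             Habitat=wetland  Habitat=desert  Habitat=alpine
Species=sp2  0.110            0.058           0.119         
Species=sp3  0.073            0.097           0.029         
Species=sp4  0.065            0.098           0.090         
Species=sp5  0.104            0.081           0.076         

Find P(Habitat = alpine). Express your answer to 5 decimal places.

P(Habitat=alpine) = 0.119 + 0.029 + 0.090 + 0.076 = 0.314.

0.31400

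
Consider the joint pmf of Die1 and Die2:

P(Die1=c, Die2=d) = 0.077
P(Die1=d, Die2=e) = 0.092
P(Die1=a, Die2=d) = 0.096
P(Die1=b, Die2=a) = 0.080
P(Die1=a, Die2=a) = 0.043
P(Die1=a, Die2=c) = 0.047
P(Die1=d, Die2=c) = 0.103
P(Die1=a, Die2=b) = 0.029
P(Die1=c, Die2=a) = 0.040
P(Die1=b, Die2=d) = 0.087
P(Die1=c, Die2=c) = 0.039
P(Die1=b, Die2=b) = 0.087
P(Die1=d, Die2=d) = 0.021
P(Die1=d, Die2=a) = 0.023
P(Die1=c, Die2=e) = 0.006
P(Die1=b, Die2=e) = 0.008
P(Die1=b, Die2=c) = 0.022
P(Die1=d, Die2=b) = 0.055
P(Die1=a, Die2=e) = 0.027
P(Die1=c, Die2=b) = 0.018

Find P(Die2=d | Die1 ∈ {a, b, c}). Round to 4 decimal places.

0.3683

P(Die1=a) = 0.043 + 0.029 + 0.047 + 0.096 + 0.027 = 0.242.
P(Die1=b) = 0.080 + 0.087 + 0.022 + 0.087 + 0.008 = 0.284.
P(Die1=c) = 0.040 + 0.018 + 0.039 + 0.077 + 0.006 = 0.180.
P(Die1 ∈ {a, b, c}) = 0.242 + 0.284 + 0.180 = 0.706; P(Die2=d, Die1 ∈ {a, b, c}) = 0.096 + 0.087 + 0.077 = 0.260.
P(Die2=d | Die1 ∈ {a, b, c}) = 0.260/0.706 = 0.3683.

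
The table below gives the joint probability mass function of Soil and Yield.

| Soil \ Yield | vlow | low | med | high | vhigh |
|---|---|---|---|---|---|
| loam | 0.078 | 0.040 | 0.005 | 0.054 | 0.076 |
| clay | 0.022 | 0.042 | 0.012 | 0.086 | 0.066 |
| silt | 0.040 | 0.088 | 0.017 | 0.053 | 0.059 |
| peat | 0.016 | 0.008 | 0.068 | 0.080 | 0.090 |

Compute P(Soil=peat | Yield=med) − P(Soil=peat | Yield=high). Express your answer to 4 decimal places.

P(Yield=med) = 0.005 + 0.012 + 0.017 + 0.068 = 0.102; P(Soil=peat | Yield=med) = 0.068/0.102 = 0.66667.
P(Yield=high) = 0.054 + 0.086 + 0.053 + 0.080 = 0.273; P(Soil=peat | Yield=high) = 0.080/0.273 = 0.29304.
Difference = 0.3736.

0.3736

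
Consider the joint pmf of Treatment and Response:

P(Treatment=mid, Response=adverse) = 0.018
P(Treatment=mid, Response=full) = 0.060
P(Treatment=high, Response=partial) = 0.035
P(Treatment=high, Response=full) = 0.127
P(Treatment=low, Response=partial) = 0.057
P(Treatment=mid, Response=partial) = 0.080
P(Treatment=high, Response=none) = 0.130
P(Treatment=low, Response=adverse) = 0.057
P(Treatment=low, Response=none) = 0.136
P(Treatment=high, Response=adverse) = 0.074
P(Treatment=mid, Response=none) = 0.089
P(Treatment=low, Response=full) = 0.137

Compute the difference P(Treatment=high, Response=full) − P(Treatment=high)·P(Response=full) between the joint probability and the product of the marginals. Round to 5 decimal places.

0.00842

P(Treatment=high) = 0.130 + 0.035 + 0.127 + 0.074 = 0.366.
P(Response=full) = 0.137 + 0.060 + 0.127 = 0.324.
P(Treatment=high, Response=full) − P(Treatment=high)P(Response=full) = 0.127 − 0.366×0.324 = 0.00842.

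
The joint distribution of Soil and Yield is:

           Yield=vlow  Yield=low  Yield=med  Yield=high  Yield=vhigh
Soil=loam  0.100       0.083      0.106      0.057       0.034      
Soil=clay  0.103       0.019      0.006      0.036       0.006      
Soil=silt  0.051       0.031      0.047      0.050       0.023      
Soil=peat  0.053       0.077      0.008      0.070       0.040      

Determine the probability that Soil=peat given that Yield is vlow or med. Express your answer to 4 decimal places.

P(Yield=vlow) = 0.100 + 0.103 + 0.051 + 0.053 = 0.307.
P(Yield=med) = 0.106 + 0.006 + 0.047 + 0.008 = 0.167.
P(Yield ∈ {vlow, med}) = 0.307 + 0.167 = 0.474; P(Soil=peat, Yield ∈ {vlow, med}) = 0.053 + 0.008 = 0.061.
P(Soil=peat | Yield ∈ {vlow, med}) = 0.061/0.474 = 0.1287.

0.1287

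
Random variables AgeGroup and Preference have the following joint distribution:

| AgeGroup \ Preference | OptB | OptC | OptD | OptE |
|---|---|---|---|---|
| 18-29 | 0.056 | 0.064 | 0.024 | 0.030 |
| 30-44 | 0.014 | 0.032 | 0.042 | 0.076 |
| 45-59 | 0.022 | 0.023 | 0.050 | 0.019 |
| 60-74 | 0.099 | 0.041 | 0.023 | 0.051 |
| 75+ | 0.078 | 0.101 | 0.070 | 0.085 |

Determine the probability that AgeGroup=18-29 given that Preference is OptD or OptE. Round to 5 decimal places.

P(Preference=OptD) = 0.024 + 0.042 + 0.050 + 0.023 + 0.070 = 0.209.
P(Preference=OptE) = 0.030 + 0.076 + 0.019 + 0.051 + 0.085 = 0.261.
P(Preference ∈ {OptD, OptE}) = 0.209 + 0.261 = 0.470; P(AgeGroup=18-29, Preference ∈ {OptD, OptE}) = 0.024 + 0.030 = 0.054.
P(AgeGroup=18-29 | Preference ∈ {OptD, OptE}) = 0.054/0.470 = 0.11489.

0.11489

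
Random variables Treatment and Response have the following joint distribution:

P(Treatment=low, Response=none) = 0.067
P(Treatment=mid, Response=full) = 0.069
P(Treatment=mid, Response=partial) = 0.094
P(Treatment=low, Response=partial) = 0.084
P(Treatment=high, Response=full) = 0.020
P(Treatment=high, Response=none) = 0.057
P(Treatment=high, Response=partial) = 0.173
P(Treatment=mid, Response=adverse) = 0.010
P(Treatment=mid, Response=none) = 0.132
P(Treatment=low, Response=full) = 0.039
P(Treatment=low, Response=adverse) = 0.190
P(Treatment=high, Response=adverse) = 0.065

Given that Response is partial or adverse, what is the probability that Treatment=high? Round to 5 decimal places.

P(Response=partial) = 0.084 + 0.094 + 0.173 = 0.351.
P(Response=adverse) = 0.190 + 0.010 + 0.065 = 0.265.
P(Response ∈ {partial, adverse}) = 0.351 + 0.265 = 0.616; P(Treatment=high, Response ∈ {partial, adverse}) = 0.173 + 0.065 = 0.238.
P(Treatment=high | Response ∈ {partial, adverse}) = 0.238/0.616 = 0.38636.

0.38636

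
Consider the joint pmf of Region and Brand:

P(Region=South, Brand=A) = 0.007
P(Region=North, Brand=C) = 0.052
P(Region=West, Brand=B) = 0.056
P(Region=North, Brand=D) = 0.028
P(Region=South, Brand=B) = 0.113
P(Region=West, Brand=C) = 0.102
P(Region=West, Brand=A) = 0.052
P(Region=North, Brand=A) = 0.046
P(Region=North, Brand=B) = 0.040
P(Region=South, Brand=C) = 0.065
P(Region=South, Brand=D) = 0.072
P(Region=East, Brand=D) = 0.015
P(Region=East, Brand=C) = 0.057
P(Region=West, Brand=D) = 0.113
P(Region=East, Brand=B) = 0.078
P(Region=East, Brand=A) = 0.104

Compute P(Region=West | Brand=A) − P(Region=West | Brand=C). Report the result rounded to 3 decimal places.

-0.121

P(Brand=A) = 0.046 + 0.007 + 0.104 + 0.052 = 0.209; P(Region=West | Brand=A) = 0.052/0.209 = 0.2488.
P(Brand=C) = 0.052 + 0.065 + 0.057 + 0.102 = 0.276; P(Region=West | Brand=C) = 0.102/0.276 = 0.3696.
Difference = -0.121.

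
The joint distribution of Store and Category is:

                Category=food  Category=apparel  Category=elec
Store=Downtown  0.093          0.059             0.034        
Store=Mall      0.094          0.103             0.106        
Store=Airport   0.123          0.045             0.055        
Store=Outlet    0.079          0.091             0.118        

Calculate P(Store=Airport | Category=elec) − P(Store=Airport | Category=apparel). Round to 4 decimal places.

P(Category=elec) = 0.034 + 0.106 + 0.055 + 0.118 = 0.313; P(Store=Airport | Category=elec) = 0.055/0.313 = 0.17572.
P(Category=apparel) = 0.059 + 0.103 + 0.045 + 0.091 = 0.298; P(Store=Airport | Category=apparel) = 0.045/0.298 = 0.15101.
Difference = 0.0247.

0.0247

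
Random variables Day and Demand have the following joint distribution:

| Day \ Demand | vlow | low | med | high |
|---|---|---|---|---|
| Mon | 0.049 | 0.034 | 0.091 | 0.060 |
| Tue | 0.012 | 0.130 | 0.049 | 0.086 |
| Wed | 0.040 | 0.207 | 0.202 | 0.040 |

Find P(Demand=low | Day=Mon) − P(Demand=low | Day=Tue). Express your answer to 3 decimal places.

-0.324

P(Day=Mon) = 0.049 + 0.034 + 0.091 + 0.060 = 0.234; P(Demand=low | Day=Mon) = 0.034/0.234 = 0.1453.
P(Day=Tue) = 0.012 + 0.130 + 0.049 + 0.086 = 0.277; P(Demand=low | Day=Tue) = 0.130/0.277 = 0.4693.
Difference = -0.324.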